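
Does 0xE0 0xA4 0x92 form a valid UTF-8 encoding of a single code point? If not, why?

Leading byte 0xE0 = 11100000 → 3-byte form.
Continuation bytes 0xA4=10100100, 0x92=10010010 all match 10xxxxxx.
Decoded value 0x912 is ≥ 0x800 (shortest form) and not a surrogate.

valid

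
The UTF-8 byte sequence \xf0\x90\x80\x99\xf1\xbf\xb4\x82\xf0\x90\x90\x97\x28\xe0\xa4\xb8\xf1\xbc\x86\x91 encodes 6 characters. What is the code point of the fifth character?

U+0938

Offset 0: leading byte 0xF0 = 11110000 → 4-byte char #1 = F0 90 80 99.
Offset 4: leading byte 0xF1 = 11110001 → 4-byte char #2 = F1 BF B4 82.
Offset 8: leading byte 0xF0 = 11110000 → 4-byte char #3 = F0 90 90 97.
Offset 12: leading byte 0x28 = 00101000 → 1-byte char #4 = 28.
Offset 13: leading byte 0xE0 = 11100000 → 3-byte char #5 = E0 A4 B8.
Leading byte 0xE0 = 11100000 matches 1110xxxx → 3-byte sequence.
Byte 1: 0xE0 = 11100000, payload 0000 (4 bits).
Byte 2: 0xA4 = 10100100 (10xxxxxx ✓), payload 100100.
Byte 3: 0xB8 = 10111000 (10xxxxxx ✓), payload 111000.
Concatenate: 0000100100111000 = 0x938 (16 bits → U+0938).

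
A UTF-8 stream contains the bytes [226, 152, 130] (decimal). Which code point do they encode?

Leading byte 0xE2 = 11100010 matches 1110xxxx → 3-byte sequence.
Byte 1: 0xE2 = 11100010, payload 0010 (4 bits).
Byte 2: 0x98 = 10011000 (10xxxxxx ✓), payload 011000.
Byte 3: 0x82 = 10000010 (10xxxxxx ✓), payload 000010.
Concatenate: 0010011000000010 = 0x2602 (16 bits → U+2602).

U+2602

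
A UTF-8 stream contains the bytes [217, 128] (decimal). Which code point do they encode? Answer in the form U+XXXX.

U+0640

Leading byte 0xD9 = 11011001 matches 110xxxxx → 2-byte sequence.
Byte 1: 0xD9 = 11011001, payload 11001 (5 bits).
Byte 2: 0x80 = 10000000 (10xxxxxx ✓), payload 000000.
Concatenate: 11001000000 = 0x640 (11 bits → U+0640).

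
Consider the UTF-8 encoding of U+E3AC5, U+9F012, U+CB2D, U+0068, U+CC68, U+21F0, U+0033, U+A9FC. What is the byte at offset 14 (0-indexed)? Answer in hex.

U+E3AC5 → 4-byte form F3 A3 AB 85 at offsets 0–3.
U+9F012 → 4-byte form F2 9F 80 92 at offsets 4–7.
U+CB2D → 3-byte form EC AC AD at offsets 8–10.
U+0068 → 1-byte form 68 at offsets 11–11.
U+CC68 → 3-byte form EC B1 A8 at offsets 12–14.
Offset 14 falls in char 5's range; it's byte 3 of EC B1 A8 = 0xA8.

0xA8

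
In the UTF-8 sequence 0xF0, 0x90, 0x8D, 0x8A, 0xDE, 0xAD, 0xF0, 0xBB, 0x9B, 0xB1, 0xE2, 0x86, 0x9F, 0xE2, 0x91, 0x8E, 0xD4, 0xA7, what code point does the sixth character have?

Offset 0: leading byte 0xF0 = 11110000 → 4-byte char #1 = F0 90 8D 8A.
Offset 4: leading byte 0xDE = 11011110 → 2-byte char #2 = DE AD.
Offset 6: leading byte 0xF0 = 11110000 → 4-byte char #3 = F0 BB 9B B1.
Offset 10: leading byte 0xE2 = 11100010 → 3-byte char #4 = E2 86 9F.
Offset 13: leading byte 0xE2 = 11100010 → 3-byte char #5 = E2 91 8E.
Offset 16: leading byte 0xD4 = 11010100 → 2-byte char #6 = D4 A7.
Leading byte 0xD4 = 11010100 matches 110xxxxx → 2-byte sequence.
Byte 1: 0xD4 = 11010100, payload 10100 (5 bits).
Byte 2: 0xA7 = 10100111 (10xxxxxx ✓), payload 100111.
Concatenate: 10100100111 = 0x527 (11 bits → U+0527).

U+0527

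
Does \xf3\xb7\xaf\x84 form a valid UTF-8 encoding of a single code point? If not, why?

Leading byte 0xF3 = 11110011 → 4-byte form.
Continuation bytes 0xB7=10110111, 0xAF=10101111, 0x84=10000100 all match 10xxxxxx.
Decoded value 0xF7BC4 is ≥ 0x10000 (shortest form) and not a surrogate.

valid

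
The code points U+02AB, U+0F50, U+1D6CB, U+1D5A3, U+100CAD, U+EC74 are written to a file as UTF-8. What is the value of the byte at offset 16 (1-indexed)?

0xB2

1-indexed offset 16 is 0-indexed offset 15.
U+02AB → 2-byte form CA AB at offsets 0–1.
U+0F50 → 3-byte form E0 BD 90 at offsets 2–4.
U+1D6CB → 4-byte form F0 9D 9B 8B at offsets 5–8.
U+1D5A3 → 4-byte form F0 9D 96 A3 at offsets 9–12.
U+100CAD → 4-byte form F4 80 B2 AD at offsets 13–16.
Offset 15 falls in char 5's range; it's byte 3 of F4 80 B2 AD = 0xB2.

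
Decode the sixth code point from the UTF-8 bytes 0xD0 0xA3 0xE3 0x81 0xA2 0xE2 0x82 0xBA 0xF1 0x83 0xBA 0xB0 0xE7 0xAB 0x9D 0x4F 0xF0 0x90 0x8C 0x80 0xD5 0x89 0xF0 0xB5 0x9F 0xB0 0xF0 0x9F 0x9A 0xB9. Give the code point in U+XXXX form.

Offset 0: leading byte 0xD0 = 11010000 → 2-byte char #1 = D0 A3.
Offset 2: leading byte 0xE3 = 11100011 → 3-byte char #2 = E3 81 A2.
Offset 5: leading byte 0xE2 = 11100010 → 3-byte char #3 = E2 82 BA.
Offset 8: leading byte 0xF1 = 11110001 → 4-byte char #4 = F1 83 BA B0.
Offset 12: leading byte 0xE7 = 11100111 → 3-byte char #5 = E7 AB 9D.
Offset 15: leading byte 0x4F = 01001111 → 1-byte char #6 = 4F.
Leading byte 0x4F = 01001111 matches 0xxxxxxx → 1-byte sequence.
Byte 1: 0x4F = 01001111, payload 1001111 (7 bits).
Concatenate: 1001111 = 0x4F (7 bits → U+004F).

U+004F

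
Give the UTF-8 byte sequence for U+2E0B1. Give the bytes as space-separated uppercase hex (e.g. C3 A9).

F0 AE 82 B1

U+2E0B1 = 0x2E0B1 = 188593 decimal. In range U+10000–U+10FFFF → 4-byte form: 11110xxx 10xxxxxx 10xxxxxx 10xxxxxx.
Binary (21 bits): 000101110000010110001.
Split 3+6+6+6: 000 | 101110 | 000010 | 110001.
Byte 1: 11110000 = 0xF0.
Byte 2: 10101110 = 0xAE.
Byte 3: 10000010 = 0x82.
Byte 4: 10110001 = 0xB1.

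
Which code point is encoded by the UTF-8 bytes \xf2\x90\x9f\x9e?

Leading byte 0xF2 = 11110010 matches 11110xxx → 4-byte sequence.
Byte 1: 0xF2 = 11110010, payload 010 (3 bits).
Byte 2: 0x90 = 10010000 (10xxxxxx ✓), payload 010000.
Byte 3: 0x9F = 10011111 (10xxxxxx ✓), payload 011111.
Byte 4: 0x9E = 10011110 (10xxxxxx ✓), payload 011110.
Concatenate: 010010000011111011110 = 0x907DE (21 bits → U+907DE).

U+907DE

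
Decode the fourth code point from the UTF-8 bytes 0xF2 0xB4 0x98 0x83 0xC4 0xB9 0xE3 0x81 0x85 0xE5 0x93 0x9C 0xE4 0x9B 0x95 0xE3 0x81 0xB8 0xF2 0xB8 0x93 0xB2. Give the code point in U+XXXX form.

U+54DC

Offset 0: leading byte 0xF2 = 11110010 → 4-byte char #1 = F2 B4 98 83.
Offset 4: leading byte 0xC4 = 11000100 → 2-byte char #2 = C4 B9.
Offset 6: leading byte 0xE3 = 11100011 → 3-byte char #3 = E3 81 85.
Offset 9: leading byte 0xE5 = 11100101 → 3-byte char #4 = E5 93 9C.
Leading byte 0xE5 = 11100101 matches 1110xxxx → 3-byte sequence.
Byte 1: 0xE5 = 11100101, payload 0101 (4 bits).
Byte 2: 0x93 = 10010011 (10xxxxxx ✓), payload 010011.
Byte 3: 0x9C = 10011100 (10xxxxxx ✓), payload 011100.
Concatenate: 0101010011011100 = 0x54DC (16 bits → U+54DC).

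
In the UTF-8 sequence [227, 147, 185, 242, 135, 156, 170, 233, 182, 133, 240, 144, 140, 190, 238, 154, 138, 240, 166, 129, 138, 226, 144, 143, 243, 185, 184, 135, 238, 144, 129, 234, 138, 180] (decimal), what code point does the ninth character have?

U+E401

Offset 0: leading byte 0xE3 = 11100011 → 3-byte char #1 = E3 93 B9.
Offset 3: leading byte 0xF2 = 11110010 → 4-byte char #2 = F2 87 9C AA.
Offset 7: leading byte 0xE9 = 11101001 → 3-byte char #3 = E9 B6 85.
Offset 10: leading byte 0xF0 = 11110000 → 4-byte char #4 = F0 90 8C BE.
Offset 14: leading byte 0xEE = 11101110 → 3-byte char #5 = EE 9A 8A.
Offset 17: leading byte 0xF0 = 11110000 → 4-byte char #6 = F0 A6 81 8A.
Offset 21: leading byte 0xE2 = 11100010 → 3-byte char #7 = E2 90 8F.
Offset 24: leading byte 0xF3 = 11110011 → 4-byte char #8 = F3 B9 B8 87.
Offset 28: leading byte 0xEE = 11101110 → 3-byte char #9 = EE 90 81.
Leading byte 0xEE = 11101110 matches 1110xxxx → 3-byte sequence.
Byte 1: 0xEE = 11101110, payload 1110 (4 bits).
Byte 2: 0x90 = 10010000 (10xxxxxx ✓), payload 010000.
Byte 3: 0x81 = 10000001 (10xxxxxx ✓), payload 000001.
Concatenate: 1110010000000001 = 0xE401 (16 bits → U+E401).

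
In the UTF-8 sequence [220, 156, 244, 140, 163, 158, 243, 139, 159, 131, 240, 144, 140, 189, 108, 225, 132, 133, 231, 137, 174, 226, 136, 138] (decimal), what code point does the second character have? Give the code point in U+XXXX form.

U+10C8DE

Offset 0: leading byte 0xDC = 11011100 → 2-byte char #1 = DC 9C.
Offset 2: leading byte 0xF4 = 11110100 → 4-byte char #2 = F4 8C A3 9E.
Leading byte 0xF4 = 11110100 matches 11110xxx → 4-byte sequence.
Byte 1: 0xF4 = 11110100, payload 100 (3 bits).
Byte 2: 0x8C = 10001100 (10xxxxxx ✓), payload 001100.
Byte 3: 0xA3 = 10100011 (10xxxxxx ✓), payload 100011.
Byte 4: 0x9E = 10011110 (10xxxxxx ✓), payload 011110.
Concatenate: 100001100100011011110 = 0x10C8DE (21 bits → U+10C8DE).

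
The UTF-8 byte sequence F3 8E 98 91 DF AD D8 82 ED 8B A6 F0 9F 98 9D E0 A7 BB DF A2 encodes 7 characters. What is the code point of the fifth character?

Offset 0: leading byte 0xF3 = 11110011 → 4-byte char #1 = F3 8E 98 91.
Offset 4: leading byte 0xDF = 11011111 → 2-byte char #2 = DF AD.
Offset 6: leading byte 0xD8 = 11011000 → 2-byte char #3 = D8 82.
Offset 8: leading byte 0xED = 11101101 → 3-byte char #4 = ED 8B A6.
Offset 11: leading byte 0xF0 = 11110000 → 4-byte char #5 = F0 9F 98 9D.
Leading byte 0xF0 = 11110000 matches 11110xxx → 4-byte sequence.
Byte 1: 0xF0 = 11110000, payload 000 (3 bits).
Byte 2: 0x9F = 10011111 (10xxxxxx ✓), payload 011111.
Byte 3: 0x98 = 10011000 (10xxxxxx ✓), payload 011000.
Byte 4: 0x9D = 10011101 (10xxxxxx ✓), payload 011101.
Concatenate: 000011111011000011101 = 0x1F61D (21 bits → U+1F61D).

U+1F61D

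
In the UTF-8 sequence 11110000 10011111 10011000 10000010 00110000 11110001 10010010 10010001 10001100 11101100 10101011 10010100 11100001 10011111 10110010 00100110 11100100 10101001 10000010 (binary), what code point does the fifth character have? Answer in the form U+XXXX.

U+17F2

Offset 0: leading byte 0xF0 = 11110000 → 4-byte char #1 = F0 9F 98 82.
Offset 4: leading byte 0x30 = 00110000 → 1-byte char #2 = 30.
Offset 5: leading byte 0xF1 = 11110001 → 4-byte char #3 = F1 92 91 8C.
Offset 9: leading byte 0xEC = 11101100 → 3-byte char #4 = EC AB 94.
Offset 12: leading byte 0xE1 = 11100001 → 3-byte char #5 = E1 9F B2.
Leading byte 0xE1 = 11100001 matches 1110xxxx → 3-byte sequence.
Byte 1: 0xE1 = 11100001, payload 0001 (4 bits).
Byte 2: 0x9F = 10011111 (10xxxxxx ✓), payload 011111.
Byte 3: 0xB2 = 10110010 (10xxxxxx ✓), payload 110010.
Concatenate: 0001011111110010 = 0x17F2 (16 bits → U+17F2).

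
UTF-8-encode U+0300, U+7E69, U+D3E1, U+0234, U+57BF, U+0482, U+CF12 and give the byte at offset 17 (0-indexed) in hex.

U+0300 → 2-byte form CC 80 at offsets 0–1.
U+7E69 → 3-byte form E7 B9 A9 at offsets 2–4.
U+D3E1 → 3-byte form ED 8F A1 at offsets 5–7.
U+0234 → 2-byte form C8 B4 at offsets 8–9.
U+57BF → 3-byte form E5 9E BF at offsets 10–12.
U+0482 → 2-byte form D2 82 at offsets 13–14.
U+CF12 → 3-byte form EC BC 92 at offsets 15–17.
Offset 17 falls in char 7's range; it's byte 3 of EC BC 92 = 0x92.

0x92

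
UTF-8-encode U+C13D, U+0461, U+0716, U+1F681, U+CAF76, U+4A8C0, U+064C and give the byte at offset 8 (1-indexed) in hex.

1-indexed offset 8 is 0-indexed offset 7.
U+C13D → 3-byte form EC 84 BD at offsets 0–2.
U+0461 → 2-byte form D1 A1 at offsets 3–4.
U+0716 → 2-byte form DC 96 at offsets 5–6.
U+1F681 → 4-byte form F0 9F 9A 81 at offsets 7–10.
Offset 7 falls in char 4's range; it's byte 1 of F0 9F 9A 81 = 0xF0.

0xF0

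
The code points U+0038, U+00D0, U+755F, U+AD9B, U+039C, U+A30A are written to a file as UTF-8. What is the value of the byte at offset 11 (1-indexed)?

0x9C

1-indexed offset 11 is 0-indexed offset 10.
U+0038 → 1-byte form 38 at offsets 0–0.
U+00D0 → 2-byte form C3 90 at offsets 1–2.
U+755F → 3-byte form E7 95 9F at offsets 3–5.
U+AD9B → 3-byte form EA B6 9B at offsets 6–8.
U+039C → 2-byte form CE 9C at offsets 9–10.
Offset 10 falls in char 5's range; it's byte 2 of CE 9C = 0x9C.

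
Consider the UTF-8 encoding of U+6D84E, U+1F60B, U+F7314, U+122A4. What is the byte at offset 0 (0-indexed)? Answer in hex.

U+6D84E → 4-byte form F1 AD A1 8E at offsets 0–3.
Offset 0 falls in char 1's range; it's byte 1 of F1 AD A1 8E = 0xF1.

0xF1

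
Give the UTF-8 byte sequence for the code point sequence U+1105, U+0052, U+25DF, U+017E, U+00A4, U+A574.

U+1105: 3-byte form → E1 84 85.
U+0052: 1-byte form → 52.
U+25DF: 3-byte form → E2 97 9F.
U+017E: 2-byte form → C5 BE.
U+00A4: 2-byte form → C2 A4.
U+A574: 3-byte form → EA 95 B4.
Concatenated (14 bytes): E1 84 85 52 E2 97 9F C5 BE C2 A4 EA 95 B4.

E1 84 85 52 E2 97 9F C5 BE C2 A4 EA 95 B4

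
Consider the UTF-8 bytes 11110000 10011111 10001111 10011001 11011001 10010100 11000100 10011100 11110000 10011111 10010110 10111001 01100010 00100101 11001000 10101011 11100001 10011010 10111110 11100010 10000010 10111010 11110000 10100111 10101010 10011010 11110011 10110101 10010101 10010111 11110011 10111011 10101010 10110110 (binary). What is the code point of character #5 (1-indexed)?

Offset 0: leading byte 0xF0 = 11110000 → 4-byte char #1 = F0 9F 8F 99.
Offset 4: leading byte 0xD9 = 11011001 → 2-byte char #2 = D9 94.
Offset 6: leading byte 0xC4 = 11000100 → 2-byte char #3 = C4 9C.
Offset 8: leading byte 0xF0 = 11110000 → 4-byte char #4 = F0 9F 96 B9.
Offset 12: leading byte 0x62 = 01100010 → 1-byte char #5 = 62.
Leading byte 0x62 = 01100010 matches 0xxxxxxx → 1-byte sequence.
Byte 1: 0x62 = 01100010, payload 1100010 (7 bits).
Concatenate: 1100010 = 0x62 (7 bits → U+0062).

U+0062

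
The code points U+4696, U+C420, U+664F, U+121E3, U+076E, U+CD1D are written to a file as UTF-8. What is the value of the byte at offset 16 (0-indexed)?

0xB4

U+4696 → 3-byte form E4 9A 96 at offsets 0–2.
U+C420 → 3-byte form EC 90 A0 at offsets 3–5.
U+664F → 3-byte form E6 99 8F at offsets 6–8.
U+121E3 → 4-byte form F0 92 87 A3 at offsets 9–12.
U+076E → 2-byte form DD AE at offsets 13–14.
U+CD1D → 3-byte form EC B4 9D at offsets 15–17.
Offset 16 falls in char 6's range; it's byte 2 of EC B4 9D = 0xB4.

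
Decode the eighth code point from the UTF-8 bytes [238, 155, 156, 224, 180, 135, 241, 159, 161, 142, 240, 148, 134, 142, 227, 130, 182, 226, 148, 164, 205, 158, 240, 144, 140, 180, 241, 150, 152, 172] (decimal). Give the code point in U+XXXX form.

U+10334

Offset 0: leading byte 0xEE = 11101110 → 3-byte char #1 = EE 9B 9C.
Offset 3: leading byte 0xE0 = 11100000 → 3-byte char #2 = E0 B4 87.
Offset 6: leading byte 0xF1 = 11110001 → 4-byte char #3 = F1 9F A1 8E.
Offset 10: leading byte 0xF0 = 11110000 → 4-byte char #4 = F0 94 86 8E.
Offset 14: leading byte 0xE3 = 11100011 → 3-byte char #5 = E3 82 B6.
Offset 17: leading byte 0xE2 = 11100010 → 3-byte char #6 = E2 94 A4.
Offset 20: leading byte 0xCD = 11001101 → 2-byte char #7 = CD 9E.
Offset 22: leading byte 0xF0 = 11110000 → 4-byte char #8 = F0 90 8C B4.
Leading byte 0xF0 = 11110000 matches 11110xxx → 4-byte sequence.
Byte 1: 0xF0 = 11110000, payload 000 (3 bits).
Byte 2: 0x90 = 10010000 (10xxxxxx ✓), payload 010000.
Byte 3: 0x8C = 10001100 (10xxxxxx ✓), payload 001100.
Byte 4: 0xB4 = 10110100 (10xxxxxx ✓), payload 110100.
Concatenate: 000010000001100110100 = 0x10334 (21 bits → U+10334).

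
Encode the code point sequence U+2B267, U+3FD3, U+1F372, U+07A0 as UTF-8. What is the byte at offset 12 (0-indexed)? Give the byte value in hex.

U+2B267 → 4-byte form F0 AB 89 A7 at offsets 0–3.
U+3FD3 → 3-byte form E3 BF 93 at offsets 4–6.
U+1F372 → 4-byte form F0 9F 8D B2 at offsets 7–10.
U+07A0 → 2-byte form DE A0 at offsets 11–12.
Offset 12 falls in char 4's range; it's byte 2 of DE A0 = 0xA0.

0xA0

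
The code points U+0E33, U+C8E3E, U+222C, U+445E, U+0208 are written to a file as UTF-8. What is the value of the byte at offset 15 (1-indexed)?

1-indexed offset 15 is 0-indexed offset 14.
U+0E33 → 3-byte form E0 B8 B3 at offsets 0–2.
U+C8E3E → 4-byte form F3 88 B8 BE at offsets 3–6.
U+222C → 3-byte form E2 88 AC at offsets 7–9.
U+445E → 3-byte form E4 91 9E at offsets 10–12.
U+0208 → 2-byte form C8 88 at offsets 13–14.
Offset 14 falls in char 5's range; it's byte 2 of C8 88 = 0x88.

0x88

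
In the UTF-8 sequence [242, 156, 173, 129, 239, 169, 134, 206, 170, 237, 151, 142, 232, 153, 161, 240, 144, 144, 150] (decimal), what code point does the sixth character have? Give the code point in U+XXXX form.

Offset 0: leading byte 0xF2 = 11110010 → 4-byte char #1 = F2 9C AD 81.
Offset 4: leading byte 0xEF = 11101111 → 3-byte char #2 = EF A9 86.
Offset 7: leading byte 0xCE = 11001110 → 2-byte char #3 = CE AA.
Offset 9: leading byte 0xED = 11101101 → 3-byte char #4 = ED 97 8E.
Offset 12: leading byte 0xE8 = 11101000 → 3-byte char #5 = E8 99 A1.
Offset 15: leading byte 0xF0 = 11110000 → 4-byte char #6 = F0 90 90 96.
Leading byte 0xF0 = 11110000 matches 11110xxx → 4-byte sequence.
Byte 1: 0xF0 = 11110000, payload 000 (3 bits).
Byte 2: 0x90 = 10010000 (10xxxxxx ✓), payload 010000.
Byte 3: 0x90 = 10010000 (10xxxxxx ✓), payload 010000.
Byte 4: 0x96 = 10010110 (10xxxxxx ✓), payload 010110.
Concatenate: 000010000010000010110 = 0x10416 (21 bits → U+10416).

U+10416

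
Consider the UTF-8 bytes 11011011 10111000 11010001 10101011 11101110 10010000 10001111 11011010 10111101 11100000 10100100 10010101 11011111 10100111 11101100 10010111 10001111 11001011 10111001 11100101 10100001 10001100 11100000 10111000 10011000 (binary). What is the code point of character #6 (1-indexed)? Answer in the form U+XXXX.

U+07E7

Offset 0: leading byte 0xDB = 11011011 → 2-byte char #1 = DB B8.
Offset 2: leading byte 0xD1 = 11010001 → 2-byte char #2 = D1 AB.
Offset 4: leading byte 0xEE = 11101110 → 3-byte char #3 = EE 90 8F.
Offset 7: leading byte 0xDA = 11011010 → 2-byte char #4 = DA BD.
Offset 9: leading byte 0xE0 = 11100000 → 3-byte char #5 = E0 A4 95.
Offset 12: leading byte 0xDF = 11011111 → 2-byte char #6 = DF A7.
Leading byte 0xDF = 11011111 matches 110xxxxx → 2-byte sequence.
Byte 1: 0xDF = 11011111, payload 11111 (5 bits).
Byte 2: 0xA7 = 10100111 (10xxxxxx ✓), payload 100111.
Concatenate: 11111100111 = 0x7E7 (11 bits → U+07E7).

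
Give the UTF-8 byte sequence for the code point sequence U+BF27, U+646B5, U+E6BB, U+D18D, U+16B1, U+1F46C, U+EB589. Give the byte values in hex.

U+BF27: 3-byte form → EB BC A7.
U+646B5: 4-byte form → F1 A4 9A B5.
U+E6BB: 3-byte form → EE 9A BB.
U+D18D: 3-byte form → ED 86 8D.
U+16B1: 3-byte form → E1 9A B1.
U+1F46C: 4-byte form → F0 9F 91 AC.
U+EB589: 4-byte form → F3 AB 96 89.
Concatenated (24 bytes): EB BC A7 F1 A4 9A B5 EE 9A BB ED 86 8D E1 9A B1 F0 9F 91 AC F3 AB 96 89.

EB BC A7 F1 A4 9A B5 EE 9A BB ED 86 8D E1 9A B1 F0 9F 91 AC F3 AB 96 89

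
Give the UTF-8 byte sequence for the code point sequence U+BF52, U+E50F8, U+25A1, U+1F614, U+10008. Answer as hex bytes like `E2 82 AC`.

U+BF52: 3-byte form → EB BD 92.
U+E50F8: 4-byte form → F3 A5 83 B8.
U+25A1: 3-byte form → E2 96 A1.
U+1F614: 4-byte form → F0 9F 98 94.
U+10008: 4-byte form → F0 90 80 88.
Concatenated (18 bytes): EB BD 92 F3 A5 83 B8 E2 96 A1 F0 9F 98 94 F0 90 80 88.

EB BD 92 F3 A5 83 B8 E2 96 A1 F0 9F 98 94 F0 90 80 88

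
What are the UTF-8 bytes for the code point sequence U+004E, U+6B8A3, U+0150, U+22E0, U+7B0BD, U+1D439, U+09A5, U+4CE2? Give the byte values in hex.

4E F1 AB A2 A3 C5 90 E2 8B A0 F1 BB 82 BD F0 9D 90 B9 E0 A6 A5 E4 B3 A2

U+004E: 1-byte form → 4E.
U+6B8A3: 4-byte form → F1 AB A2 A3.
U+0150: 2-byte form → C5 90.
U+22E0: 3-byte form → E2 8B A0.
U+7B0BD: 4-byte form → F1 BB 82 BD.
U+1D439: 4-byte form → F0 9D 90 B9.
U+09A5: 3-byte form → E0 A6 A5.
U+4CE2: 3-byte form → E4 B3 A2.
Concatenated (24 bytes): 4E F1 AB A2 A3 C5 90 E2 8B A0 F1 BB 82 BD F0 9D 90 B9 E0 A6 A5 E4 B3 A2.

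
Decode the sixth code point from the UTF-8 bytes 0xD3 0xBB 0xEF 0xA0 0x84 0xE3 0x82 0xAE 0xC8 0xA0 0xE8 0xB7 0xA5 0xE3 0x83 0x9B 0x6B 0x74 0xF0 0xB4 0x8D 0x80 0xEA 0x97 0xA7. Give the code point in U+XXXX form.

Offset 0: leading byte 0xD3 = 11010011 → 2-byte char #1 = D3 BB.
Offset 2: leading byte 0xEF = 11101111 → 3-byte char #2 = EF A0 84.
Offset 5: leading byte 0xE3 = 11100011 → 3-byte char #3 = E3 82 AE.
Offset 8: leading byte 0xC8 = 11001000 → 2-byte char #4 = C8 A0.
Offset 10: leading byte 0xE8 = 11101000 → 3-byte char #5 = E8 B7 A5.
Offset 13: leading byte 0xE3 = 11100011 → 3-byte char #6 = E3 83 9B.
Leading byte 0xE3 = 11100011 matches 1110xxxx → 3-byte sequence.
Byte 1: 0xE3 = 11100011, payload 0011 (4 bits).
Byte 2: 0x83 = 10000011 (10xxxxxx ✓), payload 000011.
Byte 3: 0x9B = 10011011 (10xxxxxx ✓), payload 011011.
Concatenate: 0011000011011011 = 0x30DB (16 bits → U+30DB).

U+30DB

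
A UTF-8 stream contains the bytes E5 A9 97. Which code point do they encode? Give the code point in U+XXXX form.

U+5A57

Leading byte 0xE5 = 11100101 matches 1110xxxx → 3-byte sequence.
Byte 1: 0xE5 = 11100101, payload 0101 (4 bits).
Byte 2: 0xA9 = 10101001 (10xxxxxx ✓), payload 101001.
Byte 3: 0x97 = 10010111 (10xxxxxx ✓), payload 010111.
Concatenate: 0101101001010111 = 0x5A57 (16 bits → U+5A57).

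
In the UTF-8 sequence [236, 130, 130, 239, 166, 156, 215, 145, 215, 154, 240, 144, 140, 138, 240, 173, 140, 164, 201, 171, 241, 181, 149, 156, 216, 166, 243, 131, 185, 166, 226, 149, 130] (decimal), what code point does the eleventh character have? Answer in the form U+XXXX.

U+2542

Offset 0: leading byte 0xEC = 11101100 → 3-byte char #1 = EC 82 82.
Offset 3: leading byte 0xEF = 11101111 → 3-byte char #2 = EF A6 9C.
Offset 6: leading byte 0xD7 = 11010111 → 2-byte char #3 = D7 91.
Offset 8: leading byte 0xD7 = 11010111 → 2-byte char #4 = D7 9A.
Offset 10: leading byte 0xF0 = 11110000 → 4-byte char #5 = F0 90 8C 8A.
Offset 14: leading byte 0xF0 = 11110000 → 4-byte char #6 = F0 AD 8C A4.
Offset 18: leading byte 0xC9 = 11001001 → 2-byte char #7 = C9 AB.
Offset 20: leading byte 0xF1 = 11110001 → 4-byte char #8 = F1 B5 95 9C.
Offset 24: leading byte 0xD8 = 11011000 → 2-byte char #9 = D8 A6.
Offset 26: leading byte 0xF3 = 11110011 → 4-byte char #10 = F3 83 B9 A6.
Offset 30: leading byte 0xE2 = 11100010 → 3-byte char #11 = E2 95 82.
Leading byte 0xE2 = 11100010 matches 1110xxxx → 3-byte sequence.
Byte 1: 0xE2 = 11100010, payload 0010 (4 bits).
Byte 2: 0x95 = 10010101 (10xxxxxx ✓), payload 010101.
Byte 3: 0x82 = 10000010 (10xxxxxx ✓), payload 000010.
Concatenate: 0010010101000010 = 0x2542 (16 bits → U+2542).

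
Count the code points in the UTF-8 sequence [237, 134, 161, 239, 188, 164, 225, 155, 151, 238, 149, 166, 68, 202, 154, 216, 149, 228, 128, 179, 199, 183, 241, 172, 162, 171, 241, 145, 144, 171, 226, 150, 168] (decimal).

12

Byte at offset 0: 0xED = 11101101 → 3-byte char (#1). Advance 3.
Byte at offset 3: 0xEF = 11101111 → 3-byte char (#2). Advance 3.
Byte at offset 6: 0xE1 = 11100001 → 3-byte char (#3). Advance 3.
Byte at offset 9: 0xEE = 11101110 → 3-byte char (#4). Advance 3.
Byte at offset 12: 0x44 = 01000100 → 1-byte char (#5). Advance 1.
Byte at offset 13: 0xCA = 11001010 → 2-byte char (#6). Advance 2.
Byte at offset 15: 0xD8 = 11011000 → 2-byte char (#7). Advance 2.
Byte at offset 17: 0xE4 = 11100100 → 3-byte char (#8). Advance 3.
Byte at offset 20: 0xC7 = 11000111 → 2-byte char (#9). Advance 2.
Byte at offset 22: 0xF1 = 11110001 → 4-byte char (#10). Advance 4.
Byte at offset 26: 0xF1 = 11110001 → 4-byte char (#11). Advance 4.
Byte at offset 30: 0xE2 = 11100010 → 3-byte char (#12). Advance 3.
Reached end at offset 33 after 12 code points.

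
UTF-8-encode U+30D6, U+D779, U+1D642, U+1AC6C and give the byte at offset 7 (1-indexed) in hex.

1-indexed offset 7 is 0-indexed offset 6.
U+30D6 → 3-byte form E3 83 96 at offsets 0–2.
U+D779 → 3-byte form ED 9D B9 at offsets 3–5.
U+1D642 → 4-byte form F0 9D 99 82 at offsets 6–9.
Offset 6 falls in char 3's range; it's byte 1 of F0 9D 99 82 = 0xF0.

0xF0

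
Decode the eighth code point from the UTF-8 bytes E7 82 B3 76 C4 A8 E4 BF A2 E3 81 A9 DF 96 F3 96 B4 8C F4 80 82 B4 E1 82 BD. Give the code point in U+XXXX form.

Offset 0: leading byte 0xE7 = 11100111 → 3-byte char #1 = E7 82 B3.
Offset 3: leading byte 0x76 = 01110110 → 1-byte char #2 = 76.
Offset 4: leading byte 0xC4 = 11000100 → 2-byte char #3 = C4 A8.
Offset 6: leading byte 0xE4 = 11100100 → 3-byte char #4 = E4 BF A2.
Offset 9: leading byte 0xE3 = 11100011 → 3-byte char #5 = E3 81 A9.
Offset 12: leading byte 0xDF = 11011111 → 2-byte char #6 = DF 96.
Offset 14: leading byte 0xF3 = 11110011 → 4-byte char #7 = F3 96 B4 8C.
Offset 18: leading byte 0xF4 = 11110100 → 4-byte char #8 = F4 80 82 B4.
Leading byte 0xF4 = 11110100 matches 11110xxx → 4-byte sequence.
Byte 1: 0xF4 = 11110100, payload 100 (3 bits).
Byte 2: 0x80 = 10000000 (10xxxxxx ✓), payload 000000.
Byte 3: 0x82 = 10000010 (10xxxxxx ✓), payload 000010.
Byte 4: 0xB4 = 10110100 (10xxxxxx ✓), payload 110100.
Concatenate: 100000000000010110100 = 0x1000B4 (21 bits → U+1000B4).

U+1000B4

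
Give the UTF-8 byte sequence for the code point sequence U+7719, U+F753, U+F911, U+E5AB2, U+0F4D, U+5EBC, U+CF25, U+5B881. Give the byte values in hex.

U+7719: 3-byte form → E7 9C 99.
U+F753: 3-byte form → EF 9D 93.
U+F911: 3-byte form → EF A4 91.
U+E5AB2: 4-byte form → F3 A5 AA B2.
U+0F4D: 3-byte form → E0 BD 8D.
U+5EBC: 3-byte form → E5 BA BC.
U+CF25: 3-byte form → EC BC A5.
U+5B881: 4-byte form → F1 9B A2 81.
Concatenated (26 bytes): E7 9C 99 EF 9D 93 EF A4 91 F3 A5 AA B2 E0 BD 8D E5 BA BC EC BC A5 F1 9B A2 81.

E7 9C 99 EF 9D 93 EF A4 91 F3 A5 AA B2 E0 BD 8D E5 BA BC EC BC A5 F1 9B A2 81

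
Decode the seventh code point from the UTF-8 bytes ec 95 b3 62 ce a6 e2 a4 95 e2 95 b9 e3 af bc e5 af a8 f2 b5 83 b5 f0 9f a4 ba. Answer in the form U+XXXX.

U+5BE8

Offset 0: leading byte 0xEC = 11101100 → 3-byte char #1 = EC 95 B3.
Offset 3: leading byte 0x62 = 01100010 → 1-byte char #2 = 62.
Offset 4: leading byte 0xCE = 11001110 → 2-byte char #3 = CE A6.
Offset 6: leading byte 0xE2 = 11100010 → 3-byte char #4 = E2 A4 95.
Offset 9: leading byte 0xE2 = 11100010 → 3-byte char #5 = E2 95 B9.
Offset 12: leading byte 0xE3 = 11100011 → 3-byte char #6 = E3 AF BC.
Offset 15: leading byte 0xE5 = 11100101 → 3-byte char #7 = E5 AF A8.
Leading byte 0xE5 = 11100101 matches 1110xxxx → 3-byte sequence.
Byte 1: 0xE5 = 11100101, payload 0101 (4 bits).
Byte 2: 0xAF = 10101111 (10xxxxxx ✓), payload 101111.
Byte 3: 0xA8 = 10101000 (10xxxxxx ✓), payload 101000.
Concatenate: 0101101111101000 = 0x5BE8 (16 bits → U+5BE8).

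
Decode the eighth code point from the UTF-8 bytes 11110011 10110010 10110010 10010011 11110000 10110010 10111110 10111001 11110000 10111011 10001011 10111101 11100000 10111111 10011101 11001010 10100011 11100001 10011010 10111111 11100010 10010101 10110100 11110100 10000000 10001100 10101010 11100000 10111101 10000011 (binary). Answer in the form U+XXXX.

U+10032A

Offset 0: leading byte 0xF3 = 11110011 → 4-byte char #1 = F3 B2 B2 93.
Offset 4: leading byte 0xF0 = 11110000 → 4-byte char #2 = F0 B2 BE B9.
Offset 8: leading byte 0xF0 = 11110000 → 4-byte char #3 = F0 BB 8B BD.
Offset 12: leading byte 0xE0 = 11100000 → 3-byte char #4 = E0 BF 9D.
Offset 15: leading byte 0xCA = 11001010 → 2-byte char #5 = CA A3.
Offset 17: leading byte 0xE1 = 11100001 → 3-byte char #6 = E1 9A BF.
Offset 20: leading byte 0xE2 = 11100010 → 3-byte char #7 = E2 95 B4.
Offset 23: leading byte 0xF4 = 11110100 → 4-byte char #8 = F4 80 8C AA.
Leading byte 0xF4 = 11110100 matches 11110xxx → 4-byte sequence.
Byte 1: 0xF4 = 11110100, payload 100 (3 bits).
Byte 2: 0x80 = 10000000 (10xxxxxx ✓), payload 000000.
Byte 3: 0x8C = 10001100 (10xxxxxx ✓), payload 001100.
Byte 4: 0xAA = 10101010 (10xxxxxx ✓), payload 101010.
Concatenate: 100000000001100101010 = 0x10032A (21 bits → U+10032A).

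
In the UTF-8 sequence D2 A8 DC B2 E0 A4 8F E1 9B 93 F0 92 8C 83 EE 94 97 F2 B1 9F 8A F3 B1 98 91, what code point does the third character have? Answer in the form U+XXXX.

U+090F

Offset 0: leading byte 0xD2 = 11010010 → 2-byte char #1 = D2 A8.
Offset 2: leading byte 0xDC = 11011100 → 2-byte char #2 = DC B2.
Offset 4: leading byte 0xE0 = 11100000 → 3-byte char #3 = E0 A4 8F.
Leading byte 0xE0 = 11100000 matches 1110xxxx → 3-byte sequence.
Byte 1: 0xE0 = 11100000, payload 0000 (4 bits).
Byte 2: 0xA4 = 10100100 (10xxxxxx ✓), payload 100100.
Byte 3: 0x8F = 10001111 (10xxxxxx ✓), payload 001111.
Concatenate: 0000100100001111 = 0x90F (16 bits → U+090F).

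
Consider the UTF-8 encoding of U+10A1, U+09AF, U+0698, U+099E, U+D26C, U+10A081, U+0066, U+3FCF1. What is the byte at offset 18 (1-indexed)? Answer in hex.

1-indexed offset 18 is 0-indexed offset 17.
U+10A1 → 3-byte form E1 82 A1 at offsets 0–2.
U+09AF → 3-byte form E0 A6 AF at offsets 3–5.
U+0698 → 2-byte form DA 98 at offsets 6–7.
U+099E → 3-byte form E0 A6 9E at offsets 8–10.
U+D26C → 3-byte form ED 89 AC at offsets 11–13.
U+10A081 → 4-byte form F4 8A 82 81 at offsets 14–17.
Offset 17 falls in char 6's range; it's byte 4 of F4 8A 82 81 = 0x81.

0x81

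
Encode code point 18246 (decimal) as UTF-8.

E4 9D 86

U+4746 = 0x4746 = 18246 decimal. In range U+0800–U+FFFF → 3-byte form: 1110xxxx 10xxxxxx 10xxxxxx.
Binary (16 bits): 0100011101000110.
Split 4+6+6: 0100 | 011101 | 000110.
Byte 1: 11100100 = 0xE4.
Byte 2: 10011101 = 0x9D.
Byte 3: 10000110 = 0x86.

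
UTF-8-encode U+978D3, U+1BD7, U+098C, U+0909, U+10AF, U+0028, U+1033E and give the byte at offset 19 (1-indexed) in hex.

1-indexed offset 19 is 0-indexed offset 18.
U+978D3 → 4-byte form F2 97 A3 93 at offsets 0–3.
U+1BD7 → 3-byte form E1 AF 97 at offsets 4–6.
U+098C → 3-byte form E0 A6 8C at offsets 7–9.
U+0909 → 3-byte form E0 A4 89 at offsets 10–12.
U+10AF → 3-byte form E1 82 AF at offsets 13–15.
U+0028 → 1-byte form 28 at offsets 16–16.
U+1033E → 4-byte form F0 90 8C BE at offsets 17–20.
Offset 18 falls in char 7's range; it's byte 2 of F0 90 8C BE = 0x90.

0x90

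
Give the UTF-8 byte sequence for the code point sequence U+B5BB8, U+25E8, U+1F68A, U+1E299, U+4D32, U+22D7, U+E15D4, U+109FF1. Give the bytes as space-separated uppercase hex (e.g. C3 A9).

U+B5BB8: 4-byte form → F2 B5 AE B8.
U+25E8: 3-byte form → E2 97 A8.
U+1F68A: 4-byte form → F0 9F 9A 8A.
U+1E299: 4-byte form → F0 9E 8A 99.
U+4D32: 3-byte form → E4 B4 B2.
U+22D7: 3-byte form → E2 8B 97.
U+E15D4: 4-byte form → F3 A1 97 94.
U+109FF1: 4-byte form → F4 89 BF B1.
Concatenated (29 bytes): F2 B5 AE B8 E2 97 A8 F0 9F 9A 8A F0 9E 8A 99 E4 B4 B2 E2 8B 97 F3 A1 97 94 F4 89 BF B1.

F2 B5 AE B8 E2 97 A8 F0 9F 9A 8A F0 9E 8A 99 E4 B4 B2 E2 8B 97 F3 A1 97 94 F4 89 BF B1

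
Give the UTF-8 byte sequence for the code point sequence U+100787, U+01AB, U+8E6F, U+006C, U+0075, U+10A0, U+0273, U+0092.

U+100787: 4-byte form → F4 80 9E 87.
U+01AB: 2-byte form → C6 AB.
U+8E6F: 3-byte form → E8 B9 AF.
U+006C: 1-byte form → 6C.
U+0075: 1-byte form → 75.
U+10A0: 3-byte form → E1 82 A0.
U+0273: 2-byte form → C9 B3.
U+0092: 2-byte form → C2 92.
Concatenated (18 bytes): F4 80 9E 87 C6 AB E8 B9 AF 6C 75 E1 82 A0 C9 B3 C2 92.

F4 80 9E 87 C6 AB E8 B9 AF 6C 75 E1 82 A0 C9 B3 C2 92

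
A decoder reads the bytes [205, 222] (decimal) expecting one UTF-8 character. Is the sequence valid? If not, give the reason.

Leading byte 0xCD = 11001101 → 2-byte form.
Byte 2 is 0xDE = 11011110, which is not 10xxxxxx — expected a continuation byte.

invalid (non-continuation byte where continuation expected)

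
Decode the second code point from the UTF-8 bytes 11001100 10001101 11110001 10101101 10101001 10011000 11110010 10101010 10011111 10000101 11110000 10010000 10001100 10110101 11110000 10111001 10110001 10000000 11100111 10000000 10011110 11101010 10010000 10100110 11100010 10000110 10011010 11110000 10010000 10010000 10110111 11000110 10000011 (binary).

U+6DA58

Offset 0: leading byte 0xCC = 11001100 → 2-byte char #1 = CC 8D.
Offset 2: leading byte 0xF1 = 11110001 → 4-byte char #2 = F1 AD A9 98.
Leading byte 0xF1 = 11110001 matches 11110xxx → 4-byte sequence.
Byte 1: 0xF1 = 11110001, payload 001 (3 bits).
Byte 2: 0xAD = 10101101 (10xxxxxx ✓), payload 101101.
Byte 3: 0xA9 = 10101001 (10xxxxxx ✓), payload 101001.
Byte 4: 0x98 = 10011000 (10xxxxxx ✓), payload 011000.
Concatenate: 001101101101001011000 = 0x6DA58 (21 bits → U+6DA58).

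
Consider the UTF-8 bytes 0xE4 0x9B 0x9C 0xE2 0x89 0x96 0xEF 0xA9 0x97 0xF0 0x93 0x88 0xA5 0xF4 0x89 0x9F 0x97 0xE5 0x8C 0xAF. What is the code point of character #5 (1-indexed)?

Offset 0: leading byte 0xE4 = 11100100 → 3-byte char #1 = E4 9B 9C.
Offset 3: leading byte 0xE2 = 11100010 → 3-byte char #2 = E2 89 96.
Offset 6: leading byte 0xEF = 11101111 → 3-byte char #3 = EF A9 97.
Offset 9: leading byte 0xF0 = 11110000 → 4-byte char #4 = F0 93 88 A5.
Offset 13: leading byte 0xF4 = 11110100 → 4-byte char #5 = F4 89 9F 97.
Leading byte 0xF4 = 11110100 matches 11110xxx → 4-byte sequence.
Byte 1: 0xF4 = 11110100, payload 100 (3 bits).
Byte 2: 0x89 = 10001001 (10xxxxxx ✓), payload 001001.
Byte 3: 0x9F = 10011111 (10xxxxxx ✓), payload 011111.
Byte 4: 0x97 = 10010111 (10xxxxxx ✓), payload 010111.
Concatenate: 100001001011111010111 = 0x1097D7 (21 bits → U+1097D7).

U+1097D7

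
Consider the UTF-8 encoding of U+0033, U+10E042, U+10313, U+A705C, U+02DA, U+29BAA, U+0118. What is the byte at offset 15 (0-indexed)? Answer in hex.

0xF0

U+0033 → 1-byte form 33 at offsets 0–0.
U+10E042 → 4-byte form F4 8E 81 82 at offsets 1–4.
U+10313 → 4-byte form F0 90 8C 93 at offsets 5–8.
U+A705C → 4-byte form F2 A7 81 9C at offsets 9–12.
U+02DA → 2-byte form CB 9A at offsets 13–14.
U+29BAA → 4-byte form F0 A9 AE AA at offsets 15–18.
Offset 15 falls in char 6's range; it's byte 1 of F0 A9 AE AA = 0xF0.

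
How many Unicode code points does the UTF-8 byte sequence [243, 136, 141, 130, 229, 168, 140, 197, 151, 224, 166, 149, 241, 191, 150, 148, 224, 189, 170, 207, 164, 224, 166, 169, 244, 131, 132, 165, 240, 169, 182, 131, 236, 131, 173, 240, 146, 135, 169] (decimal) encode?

Byte at offset 0: 0xF3 = 11110011 → 4-byte char (#1). Advance 4.
Byte at offset 4: 0xE5 = 11100101 → 3-byte char (#2). Advance 3.
Byte at offset 7: 0xC5 = 11000101 → 2-byte char (#3). Advance 2.
Byte at offset 9: 0xE0 = 11100000 → 3-byte char (#4). Advance 3.
Byte at offset 12: 0xF1 = 11110001 → 4-byte char (#5). Advance 4.
Byte at offset 16: 0xE0 = 11100000 → 3-byte char (#6). Advance 3.
Byte at offset 19: 0xCF = 11001111 → 2-byte char (#7). Advance 2.
Byte at offset 21: 0xE0 = 11100000 → 3-byte char (#8). Advance 3.
Byte at offset 24: 0xF4 = 11110100 → 4-byte char (#9). Advance 4.
Byte at offset 28: 0xF0 = 11110000 → 4-byte char (#10). Advance 4.
Byte at offset 32: 0xEC = 11101100 → 3-byte char (#11). Advance 3.
Byte at offset 35: 0xF0 = 11110000 → 4-byte char (#12). Advance 4.
Reached end at offset 39 after 12 code points.

12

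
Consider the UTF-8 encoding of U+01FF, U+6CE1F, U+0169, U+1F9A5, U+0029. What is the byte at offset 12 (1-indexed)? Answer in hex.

0xA5

1-indexed offset 12 is 0-indexed offset 11.
U+01FF → 2-byte form C7 BF at offsets 0–1.
U+6CE1F → 4-byte form F1 AC B8 9F at offsets 2–5.
U+0169 → 2-byte form C5 A9 at offsets 6–7.
U+1F9A5 → 4-byte form F0 9F A6 A5 at offsets 8–11.
Offset 11 falls in char 4's range; it's byte 4 of F0 9F A6 A5 = 0xA5.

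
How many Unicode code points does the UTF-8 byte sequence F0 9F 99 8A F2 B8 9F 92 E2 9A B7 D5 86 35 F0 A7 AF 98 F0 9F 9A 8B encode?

7

Byte at offset 0: 0xF0 = 11110000 → 4-byte char (#1). Advance 4.
Byte at offset 4: 0xF2 = 11110010 → 4-byte char (#2). Advance 4.
Byte at offset 8: 0xE2 = 11100010 → 3-byte char (#3). Advance 3.
Byte at offset 11: 0xD5 = 11010101 → 2-byte char (#4). Advance 2.
Byte at offset 13: 0x35 = 00110101 → 1-byte char (#5). Advance 1.
Byte at offset 14: 0xF0 = 11110000 → 4-byte char (#6). Advance 4.
Byte at offset 18: 0xF0 = 11110000 → 4-byte char (#7). Advance 4.
Reached end at offset 22 after 7 code points.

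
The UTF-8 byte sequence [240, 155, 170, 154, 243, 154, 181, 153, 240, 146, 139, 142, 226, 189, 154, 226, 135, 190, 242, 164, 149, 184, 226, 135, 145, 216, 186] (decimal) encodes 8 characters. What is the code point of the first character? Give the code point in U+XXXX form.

U+1BA9A

Offset 0: leading byte 0xF0 = 11110000 → 4-byte char #1 = F0 9B AA 9A.
Leading byte 0xF0 = 11110000 matches 11110xxx → 4-byte sequence.
Byte 1: 0xF0 = 11110000, payload 000 (3 bits).
Byte 2: 0x9B = 10011011 (10xxxxxx ✓), payload 011011.
Byte 3: 0xAA = 10101010 (10xxxxxx ✓), payload 101010.
Byte 4: 0x9A = 10011010 (10xxxxxx ✓), payload 011010.
Concatenate: 000011011101010011010 = 0x1BA9A (21 bits → U+1BA9A).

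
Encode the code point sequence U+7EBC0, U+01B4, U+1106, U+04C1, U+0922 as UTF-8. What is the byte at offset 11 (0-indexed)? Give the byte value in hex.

0xE0

U+7EBC0 → 4-byte form F1 BE AF 80 at offsets 0–3.
U+01B4 → 2-byte form C6 B4 at offsets 4–5.
U+1106 → 3-byte form E1 84 86 at offsets 6–8.
U+04C1 → 2-byte form D3 81 at offsets 9–10.
U+0922 → 3-byte form E0 A4 A2 at offsets 11–13.
Offset 11 falls in char 5's range; it's byte 1 of E0 A4 A2 = 0xE0.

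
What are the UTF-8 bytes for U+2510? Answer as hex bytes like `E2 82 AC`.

U+2510 = 0x2510 = 9488 decimal. In range U+0800–U+FFFF → 3-byte form: 1110xxxx 10xxxxxx 10xxxxxx.
Binary (16 bits): 0010010100010000.
Split 4+6+6: 0010 | 010100 | 010000.
Byte 1: 11100010 = 0xE2.
Byte 2: 10010100 = 0x94.
Byte 3: 10010000 = 0x90.

E2 94 90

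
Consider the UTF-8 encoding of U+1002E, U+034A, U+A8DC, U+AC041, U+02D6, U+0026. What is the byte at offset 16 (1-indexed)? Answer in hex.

1-indexed offset 16 is 0-indexed offset 15.
U+1002E → 4-byte form F0 90 80 AE at offsets 0–3.
U+034A → 2-byte form CD 8A at offsets 4–5.
U+A8DC → 3-byte form EA A3 9C at offsets 6–8.
U+AC041 → 4-byte form F2 AC 81 81 at offsets 9–12.
U+02D6 → 2-byte form CB 96 at offsets 13–14.
U+0026 → 1-byte form 26 at offsets 15–15.
Offset 15 falls in char 6's range; it's byte 1 of 26 = 0x26.

0x26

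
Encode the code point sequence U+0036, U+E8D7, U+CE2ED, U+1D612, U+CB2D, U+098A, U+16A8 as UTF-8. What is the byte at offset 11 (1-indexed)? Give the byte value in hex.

1-indexed offset 11 is 0-indexed offset 10.
U+0036 → 1-byte form 36 at offsets 0–0.
U+E8D7 → 3-byte form EE A3 97 at offsets 1–3.
U+CE2ED → 4-byte form F3 8E 8B AD at offsets 4–7.
U+1D612 → 4-byte form F0 9D 98 92 at offsets 8–11.
Offset 10 falls in char 4's range; it's byte 3 of F0 9D 98 92 = 0x98.

0x98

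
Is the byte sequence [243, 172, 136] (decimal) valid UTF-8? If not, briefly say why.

invalid (sequence truncated)

Leading byte 0xF3 = 11110011 → 4-byte form, but only 3 bytes are present.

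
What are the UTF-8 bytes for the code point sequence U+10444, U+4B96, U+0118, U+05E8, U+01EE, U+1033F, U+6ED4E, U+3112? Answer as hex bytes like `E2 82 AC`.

U+10444: 4-byte form → F0 90 91 84.
U+4B96: 3-byte form → E4 AE 96.
U+0118: 2-byte form → C4 98.
U+05E8: 2-byte form → D7 A8.
U+01EE: 2-byte form → C7 AE.
U+1033F: 4-byte form → F0 90 8C BF.
U+6ED4E: 4-byte form → F1 AE B5 8E.
U+3112: 3-byte form → E3 84 92.
Concatenated (24 bytes): F0 90 91 84 E4 AE 96 C4 98 D7 A8 C7 AE F0 90 8C BF F1 AE B5 8E E3 84 92.

F0 90 91 84 E4 AE 96 C4 98 D7 A8 C7 AE F0 90 8C BF F1 AE B5 8E E3 84 92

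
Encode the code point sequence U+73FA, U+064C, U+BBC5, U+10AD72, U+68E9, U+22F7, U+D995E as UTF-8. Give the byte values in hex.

E7 8F BA D9 8C EB AF 85 F4 8A B5 B2 E6 A3 A9 E2 8B B7 F3 99 A5 9E

U+73FA: 3-byte form → E7 8F BA.
U+064C: 2-byte form → D9 8C.
U+BBC5: 3-byte form → EB AF 85.
U+10AD72: 4-byte form → F4 8A B5 B2.
U+68E9: 3-byte form → E6 A3 A9.
U+22F7: 3-byte form → E2 8B B7.
U+D995E: 4-byte form → F3 99 A5 9E.
Concatenated (22 bytes): E7 8F BA D9 8C EB AF 85 F4 8A B5 B2 E6 A3 A9 E2 8B B7 F3 99 A5 9E.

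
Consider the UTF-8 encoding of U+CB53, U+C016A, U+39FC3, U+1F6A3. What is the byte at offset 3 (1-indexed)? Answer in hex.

1-indexed offset 3 is 0-indexed offset 2.
U+CB53 → 3-byte form EC AD 93 at offsets 0–2.
Offset 2 falls in char 1's range; it's byte 3 of EC AD 93 = 0x93.

0x93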